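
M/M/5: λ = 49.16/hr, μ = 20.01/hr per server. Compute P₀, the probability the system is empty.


a = λ/μ = 49.16/20.01 = 2.4568; ρ = a/c = 0.4914
Σ_{k=0}^{4} a^k/k! (terms k=0..4) = 1.00000 + 2.45677 + 3.01786 + 2.47140 + 1.51792 = 10.46395
Tail: a^5/(5!(1−ρ)) = 89.50018/(120·0.5086) = 1.46632
P₀ = 1/(10.46395 + 1.46632) = 1/11.93027 = 0.083820

Final: 0.083820


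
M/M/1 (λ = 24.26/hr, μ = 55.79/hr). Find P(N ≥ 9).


ρ = 24.26/55.79 = 0.4348
P(N ≥ n) = ρ^n = 0.4348^9 = 0.0005559

Final: 0.0005559


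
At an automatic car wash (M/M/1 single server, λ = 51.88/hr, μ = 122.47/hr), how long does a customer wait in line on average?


ρ = 51.88/122.47 = 0.4236
Wq = ρ/(μ−λ) = 0.4236/(122.47 − 51.88) = 0.4236/70.59 = 0.006001 hr

Final: 0.006001 hr


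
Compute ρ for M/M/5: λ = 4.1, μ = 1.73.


ρ = λ/(cμ) = 4.1/(5·1.73) = 4.1/8.65 = 0.4740

Final: 0.4740


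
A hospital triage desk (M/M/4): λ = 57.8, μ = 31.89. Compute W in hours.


a = 1.8125; ρ = 0.4531; P₀ = 0.159500
Lq = P₀·a^c·ρ/(c!(1−ρ)²) = 0.10866
Wq = Lq/λ = 0.10866/57.8 = 0.001880 hr
W = Wq + 1/μ = 0.001880 + 0.03136 = 0.03324 hr

Final: 0.03324 hr


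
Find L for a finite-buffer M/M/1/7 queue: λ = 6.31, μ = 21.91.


ρ = 6.31/21.91 = 0.2880
L = ρ[1 − (K+1)ρ^K + Kρ^(K+1)] / [(1−ρ)(1−ρ^(K+1))]
Numerator: 0.2880·(1 − 8·0.0001643 + 7·0.00004733) = 0.287713
Denominator: (0.7120)·(0.999953) = 0.711970
L = 0.287713/0.711970 = 0.4041

Final: 0.4041


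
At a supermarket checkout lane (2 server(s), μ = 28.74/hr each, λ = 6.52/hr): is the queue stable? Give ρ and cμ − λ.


Total capacity cμ = 2·28.74 = 57.48/hr
ρ = λ/(cμ) = 6.52/57.48 = 0.1134
Stable ⇔ ρ < 1: YES
Spare capacity = cμ − λ = 57.48 − 6.52 = 50.96/hr

Final: ρ = 0.1134; stable; margin = 50.96/hr


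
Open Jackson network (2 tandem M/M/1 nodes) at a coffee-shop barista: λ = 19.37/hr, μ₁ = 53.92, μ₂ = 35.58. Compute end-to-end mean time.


Each node sees arrival rate λ = 19.37/hr (tandem ⇒ throughput preserved).
W₁ = 1/(μ₁−λ) = 1/(53.92−19.37) = 0.02894 hr
W₂ = 1/(μ₂−λ) = 1/(35.58−19.37) = 0.06169 hr
W_total = W₁ + W₂ = 0.02894 + 0.06169 = 0.09063 hr

Final: 0.09063 hr


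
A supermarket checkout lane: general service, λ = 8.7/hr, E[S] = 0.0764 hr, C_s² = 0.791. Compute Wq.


ρ = λ·E[S] = 8.7·0.0764 = 0.6647
E[S²] = E[S]²(1+C_s²) = 0.0764²·(1+0.791) = 0.010454
Wq = λ·E[S²]/(2(1−ρ)) = 8.7·0.010454/(2·0.3353) = 0.13562 hr

Final: 0.13562 hr


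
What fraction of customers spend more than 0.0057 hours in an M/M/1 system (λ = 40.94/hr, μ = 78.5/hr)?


W ~ Exponential(μ−λ) for M/M/1.
μ − λ = 78.5 − 40.94 = 37.5600
P(W > t) = e^{−(μ−λ)t} = e^{−0.2141} = 0.807274

Final: 0.807274


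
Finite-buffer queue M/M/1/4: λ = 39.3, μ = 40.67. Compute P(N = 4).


ρ = λ/μ = 39.3/40.67 = 0.9663
P_K = (1−ρ)ρ^K/(1−ρ^(K+1)) = (0.03369·0.871914)/(1 − 0.842543)
= 0.029371/0.157457 = 0.186534

Final: 0.186534


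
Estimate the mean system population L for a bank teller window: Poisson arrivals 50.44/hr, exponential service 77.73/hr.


ρ = λ/μ = 50.44/77.73 = 0.6489
L = ρ/(1−ρ) = 0.6489/(1 − 0.6489) = 0.6489/0.3511 = 1.8483

Final: 1.8483


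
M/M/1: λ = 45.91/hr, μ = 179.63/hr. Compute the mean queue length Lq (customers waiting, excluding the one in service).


ρ = 45.91/179.63 = 0.2556
Lq = ρ²/(1−ρ) = 0.06532/0.7444 = 0.08775

Final: 0.08775


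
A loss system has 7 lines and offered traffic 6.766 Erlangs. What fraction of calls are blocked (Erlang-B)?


B(c,a) = (a^c/c!) / Σ_{k=0}^{c} a^k/k!
a^7/7! = 128.793344
Σ terms (k=0..7): 1.00000 + 6.76600 + 22.88938 + 51.62318 + 87.32060 + 118.16224 + 133.24762 + 128.79334 = 549.802366
B = 128.793344/549.802366 = 0.234254

Final: 0.234254


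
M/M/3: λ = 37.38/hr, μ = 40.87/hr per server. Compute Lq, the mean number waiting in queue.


a = λ/μ = 0.9146; ρ = a/3 = 0.3049
P₀ = 0.397409
Lq = P₀·a^c·ρ / (c!·(1−ρ)²) = 0.397409·0.76507·0.3049/(6·0.48321)
= 0.03197

Final: 0.03197


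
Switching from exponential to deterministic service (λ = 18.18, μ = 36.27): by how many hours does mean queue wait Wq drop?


ρ = 18.18/36.27 = 0.5012
Wq(M/M/1) = ρ/(μ−λ) = 0.5012/18.09 = 0.02771 hr
Wq(M/D/1) = ρ/(2(μ−λ)) = 0.01385 hr
Savings = 0.02771 − 0.01385 = 0.01385 hr

Final: 0.01385 hr


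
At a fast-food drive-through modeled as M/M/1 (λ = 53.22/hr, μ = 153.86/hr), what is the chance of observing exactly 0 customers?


ρ = 53.22/153.86 = 0.3459
P_n = (1−ρ)·ρ^n = (1 − 0.3459)·0.3459^0 = 0.6541·1.000000 = 0.654101

Final: 0.654101


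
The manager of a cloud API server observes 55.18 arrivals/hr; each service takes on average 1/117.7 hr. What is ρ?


ρ = λ/μ = 55.18/117.7 = 0.4688

Final: 0.4688


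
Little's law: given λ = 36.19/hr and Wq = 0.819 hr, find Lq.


Lq = λWq = 36.19·0.819 = 29.6396

Final: 29.6396


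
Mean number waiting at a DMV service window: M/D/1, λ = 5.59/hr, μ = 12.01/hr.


ρ = 5.59/12.01 = 0.4654
M/D/1: Lq = ρ²/(2(1−ρ)) = 0.2166/(2·0.5346) = 0.20264

Final: 0.20264


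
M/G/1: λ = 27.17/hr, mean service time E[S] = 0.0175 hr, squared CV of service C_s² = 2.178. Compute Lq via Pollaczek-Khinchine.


ρ = λ·E[S] = 27.17·0.0175 = 0.4755
Lq = ρ²(1+C_s²)/(2(1−ρ)) = 0.2261·(1+2.178)/(2·0.5245)
= 0.2261·3.1780/1.0490 = 0.68488

Final: 0.68488


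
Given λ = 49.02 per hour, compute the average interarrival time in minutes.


Mean interarrival time = 1/λ = 1/49.02 hour = 0.02040 hour
In minutes: 0.02040 × 60 = 1.2240 min

Final: 1.2240 min


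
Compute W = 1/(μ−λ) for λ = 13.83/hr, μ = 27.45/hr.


W = 1/(μ−λ) = 1/(27.45 − 13.83) = 1/13.62 = 0.07342 hr

Final: 0.07342 hr


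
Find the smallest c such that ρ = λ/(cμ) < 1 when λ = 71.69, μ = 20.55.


Stability requires cμ > λ ⇔ c > λ/μ.
λ/μ = 71.69/20.55 = 3.4886
Minimum integer c = ⌊3.4886⌋ + 1 = 4
Check: 4·20.55 = 82.20 > 71.69, while 3·20.55 = 61.65 ≤ 71.69

Final: 4 servers


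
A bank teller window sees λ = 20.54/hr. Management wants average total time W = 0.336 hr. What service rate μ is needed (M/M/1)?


W = 1/(μ−λ) ⇒ μ − λ = 1/W = 1/0.336 = 2.9762
μ = λ + 1/W = 20.54 + 2.9762 = 23.5162 per hr

Final: 23.5162 /hr


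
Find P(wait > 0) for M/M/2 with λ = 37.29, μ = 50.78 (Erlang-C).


a = λ/μ = 0.7343; ρ = a/2 = 0.3672
P₀ = 0.462874 (from M/M/c formula)
C(c,a) = [a^c/(c!(1−ρ))]·P₀ = [0.53926/(2·0.6328)]·0.462874
= 0.42607·0.462874 = 0.197218

Final: 0.197218


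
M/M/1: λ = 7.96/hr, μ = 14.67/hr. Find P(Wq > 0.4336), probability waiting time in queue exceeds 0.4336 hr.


ρ = 7.96/14.67 = 0.5426
P(Wq > t) = ρ·e^{−(μ−λ)t} = 0.5426·e^{−2.9095}
= 0.5426·0.054505 = 0.029575

Final: 0.029575


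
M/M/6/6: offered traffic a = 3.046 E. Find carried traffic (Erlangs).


B(6,3.046) = 0.054709 (Erlang-B)
Carried load = a(1 − B) = 3.046·(1 − 0.054709) = 3.046·0.945291 = 2.8794 E

Final: 2.8794 Erlangs


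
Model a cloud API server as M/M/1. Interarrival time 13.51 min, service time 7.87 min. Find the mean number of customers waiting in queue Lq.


λ = 60/13.51 = 4.4412 /hr
μ = 60/7.87 = 7.6239 /hr
ρ = λ/μ = 4.4412/7.6239 = 0.5825
Lq = ρ²/(1−ρ) = 0.3393/0.4175 = 0.8129

Final: 0.8129


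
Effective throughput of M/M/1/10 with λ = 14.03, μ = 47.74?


ρ = 0.2939; P_K = (1−ρ)ρ^10/(1−ρ^11) = 0.000003393
λ_eff = λ(1 − P_K) = 14.03·(1 − 0.000003393) = 14.03·0.999997 = 14.0300 /hr

Final: 14.0300 /hr


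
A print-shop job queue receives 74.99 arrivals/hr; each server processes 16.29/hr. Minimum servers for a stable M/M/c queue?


Stability requires cμ > λ ⇔ c > λ/μ.
λ/μ = 74.99/16.29 = 4.6034
Minimum integer c = ⌊4.6034⌋ + 1 = 5
Check: 5·16.29 = 81.45 > 74.99, while 4·16.29 = 65.16 ≤ 74.99

Final: 5 servers


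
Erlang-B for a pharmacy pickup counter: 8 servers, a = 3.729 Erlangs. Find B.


B(c,a) = (a^c/c!) / Σ_{k=0}^{c} a^k/k!
a^8/8! = 0.927296
Σ terms (k=0..8): 1.00000 + 3.72900 + 6.95272 + 8.64223 + 8.05672 + 6.00870 + 3.73441 + 1.98937 + 0.92730 = 41.040452
B = 0.927296/41.040452 = 0.022595

Final: 0.022595


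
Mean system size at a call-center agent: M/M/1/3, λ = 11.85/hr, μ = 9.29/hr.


ρ = 11.85/9.29 = 1.2756
L = ρ[1 − (K+1)ρ^K + Kρ^(K+1)] / [(1−ρ)(1−ρ^(K+1))]
Numerator: 1.2756·(1 − 4·2.075429 + 3·2.647345) = 0.816768
Denominator: (-0.2756)·(-1.647345) = 0.453951
L = 0.816768/0.453951 = 1.7992

Final: 1.7992


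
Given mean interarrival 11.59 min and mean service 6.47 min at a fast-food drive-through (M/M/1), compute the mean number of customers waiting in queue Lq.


λ = 60/11.59 = 5.1769 /hr
μ = 60/6.47 = 9.2736 /hr
ρ = λ/μ = 5.1769/9.2736 = 0.5582
Lq = ρ²/(1−ρ) = 0.3116/0.4418 = 0.7054

Final: 0.7054


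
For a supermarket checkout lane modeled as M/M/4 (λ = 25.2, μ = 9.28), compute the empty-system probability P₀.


a = λ/μ = 25.2/9.28 = 2.7155; ρ = a/c = 0.6789
Σ_{k=0}^{3} a^k/k! (terms k=0..3) = 1.00000 + 2.71552 + 3.68702 + 3.33739 = 10.73992
Tail: a^4/(4!(1−ρ)) = 54.37638/(24·0.3211) = 7.05555
P₀ = 1/(10.73992 + 7.05555) = 1/17.79547 = 0.056194

Final: 0.056194


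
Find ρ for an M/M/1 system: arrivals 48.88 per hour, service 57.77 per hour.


ρ = λ/μ = 48.88/57.77 = 0.8461

Final: 0.8461


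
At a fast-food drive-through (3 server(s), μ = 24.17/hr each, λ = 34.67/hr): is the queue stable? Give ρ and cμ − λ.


Total capacity cμ = 3·24.17 = 72.51/hr
ρ = λ/(cμ) = 34.67/72.51 = 0.4781
Stable ⇔ ρ < 1: YES
Spare capacity = cμ − λ = 72.51 − 34.67 = 37.84/hr

Final: ρ = 0.4781; stable; margin = 37.84/hr


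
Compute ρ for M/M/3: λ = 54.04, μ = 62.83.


ρ = λ/(cμ) = 54.04/(3·62.83) = 54.04/188.49 = 0.2867

Final: 0.2867


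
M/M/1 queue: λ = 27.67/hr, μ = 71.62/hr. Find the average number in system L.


ρ = λ/μ = 27.67/71.62 = 0.3863
L = ρ/(1−ρ) = 0.3863/(1 − 0.3863) = 0.3863/0.6137 = 0.6296

Final: 0.6296


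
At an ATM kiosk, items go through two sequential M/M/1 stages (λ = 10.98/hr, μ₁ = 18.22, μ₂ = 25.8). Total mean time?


Each node sees arrival rate λ = 10.98/hr (tandem ⇒ throughput preserved).
W₁ = 1/(μ₁−λ) = 1/(18.22−10.98) = 0.13812 hr
W₂ = 1/(μ₂−λ) = 1/(25.8−10.98) = 0.06748 hr
W_total = W₁ + W₂ = 0.13812 + 0.06748 = 0.20560 hr

Final: 0.20560 hr


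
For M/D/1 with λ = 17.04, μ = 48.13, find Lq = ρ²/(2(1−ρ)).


ρ = 17.04/48.13 = 0.3540
M/D/1: Lq = ρ²/(2(1−ρ)) = 0.1253/(2·0.6460) = 0.09702

Final: 0.09702


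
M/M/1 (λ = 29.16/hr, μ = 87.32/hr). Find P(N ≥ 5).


ρ = 29.16/87.32 = 0.3339
P(N ≥ n) = ρ^n = 0.3339^5 = 0.004153

Final: 0.004153


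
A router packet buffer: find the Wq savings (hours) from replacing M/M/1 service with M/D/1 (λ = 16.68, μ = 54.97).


ρ = 16.68/54.97 = 0.3034
Wq(M/M/1) = ρ/(μ−λ) = 0.3034/38.29 = 0.007925 hr
Wq(M/D/1) = ρ/(2(μ−λ)) = 0.003962 hr
Savings = 0.007925 − 0.003962 = 0.003962 hr

Final: 0.003962 hr


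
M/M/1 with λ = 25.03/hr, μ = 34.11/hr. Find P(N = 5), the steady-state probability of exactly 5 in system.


ρ = 25.03/34.11 = 0.7338
P_n = (1−ρ)·ρ^n = (1 − 0.7338)·0.7338^5 = 0.2662·0.212763 = 0.056637

Final: 0.056637


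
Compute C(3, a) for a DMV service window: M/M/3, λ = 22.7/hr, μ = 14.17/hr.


a = λ/μ = 1.6020; ρ = a/3 = 0.5340
P₀ = 0.186724 (from M/M/c formula)
C(c,a) = [a^c/(c!(1−ρ))]·P₀ = [4.11119/(6·0.4660)]·0.186724
= 1.47036·0.186724 = 0.274551

Final: 0.274551


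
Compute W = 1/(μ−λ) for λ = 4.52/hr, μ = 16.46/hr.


W = 1/(μ−λ) = 1/(16.46 − 4.52) = 1/11.94 = 0.08375 hr

Final: 0.08375 hr


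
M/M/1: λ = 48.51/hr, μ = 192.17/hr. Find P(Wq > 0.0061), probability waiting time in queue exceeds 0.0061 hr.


ρ = 48.51/192.17 = 0.2524
P(Wq > t) = ρ·e^{−(μ−λ)t} = 0.2524·e^{−0.8763}
= 0.2524·0.416310 = 0.105090

Final: 0.105090


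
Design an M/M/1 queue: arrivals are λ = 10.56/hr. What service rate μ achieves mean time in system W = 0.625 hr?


W = 1/(μ−λ) ⇒ μ − λ = 1/W = 1/0.625 = 1.6000
μ = λ + 1/W = 10.56 + 1.6000 = 12.1600 per hr

Final: 12.1600 /hr


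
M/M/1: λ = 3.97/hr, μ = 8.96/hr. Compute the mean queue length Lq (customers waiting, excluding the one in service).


ρ = 3.97/8.96 = 0.4431
Lq = ρ²/(1−ρ) = 0.1963/0.5569 = 0.3525

Final: 0.3525


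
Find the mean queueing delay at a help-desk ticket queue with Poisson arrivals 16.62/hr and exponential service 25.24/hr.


ρ = 16.62/25.24 = 0.6585
Wq = ρ/(μ−λ) = 0.6585/(25.24 − 16.62) = 0.6585/8.62 = 0.07639 hr

Final: 0.07639 hr


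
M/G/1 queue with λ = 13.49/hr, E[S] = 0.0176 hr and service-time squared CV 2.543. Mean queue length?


ρ = λ·E[S] = 13.49·0.0176 = 0.2374
Lq = ρ²(1+C_s²)/(2(1−ρ)) = 0.05637·(1+2.543)/(2·0.7626)
= 0.05637·3.5430/1.5252 = 0.13095

Final: 0.13095


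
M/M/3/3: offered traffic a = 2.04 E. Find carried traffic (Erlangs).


B(3,2.04) = 0.216493 (Erlang-B)
Carried load = a(1 − B) = 2.04·(1 − 0.216493) = 2.04·0.783507 = 1.5984 E

Final: 1.5984 Erlangs


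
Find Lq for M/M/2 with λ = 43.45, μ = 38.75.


a = λ/μ = 1.1213; ρ = a/2 = 0.5606
P₀ = 0.281521
Lq = P₀·a^c·ρ / (c!·(1−ρ)²) = 0.281521·1.25729·0.5606/(2·0.19303)
= 0.51401

Final: 0.51401


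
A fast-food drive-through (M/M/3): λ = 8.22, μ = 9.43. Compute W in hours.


a = 0.8717; ρ = 0.2906; P₀ = 0.415419
Lq = P₀·a^c·ρ/(c!(1−ρ)²) = 0.02647
Wq = Lq/λ = 0.02647/8.22 = 0.003221 hr
W = Wq + 1/μ = 0.003221 + 0.10604 = 0.10927 hr

Final: 0.10927 hr


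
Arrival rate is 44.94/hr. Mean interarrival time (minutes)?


Mean interarrival time = 1/λ = 1/44.94 hour = 0.02225 hour
In minutes: 0.02225 × 60 = 1.3351 min

Final: 1.3351 min


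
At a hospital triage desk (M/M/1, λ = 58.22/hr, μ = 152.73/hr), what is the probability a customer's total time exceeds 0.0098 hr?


W ~ Exponential(μ−λ) for M/M/1.
μ − λ = 152.73 − 58.22 = 94.5100
P(W > t) = e^{−(μ−λ)t} = e^{−0.9262} = 0.396057

Final: 0.396057


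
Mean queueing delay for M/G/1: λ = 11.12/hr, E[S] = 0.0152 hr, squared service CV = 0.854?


ρ = λ·E[S] = 11.12·0.0152 = 0.1690
E[S²] = E[S]²(1+C_s²) = 0.0152²·(1+0.854) = 0.0004283
Wq = λ·E[S²]/(2(1−ρ)) = 11.12·0.0004283/(2·0.8310) = 0.002866 hr

Final: 0.002866 hr


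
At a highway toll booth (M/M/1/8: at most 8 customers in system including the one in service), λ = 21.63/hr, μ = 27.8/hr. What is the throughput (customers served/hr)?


ρ = 0.7781; P_K = (1−ρ)ρ^8/(1−ρ^9) = 0.033286
λ_eff = λ(1 − P_K) = 21.63·(1 − 0.033286) = 21.63·0.966714 = 20.9100 /hr

Final: 20.9100 /hr


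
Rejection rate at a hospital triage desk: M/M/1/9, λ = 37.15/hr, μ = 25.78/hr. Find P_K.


ρ = λ/μ = 37.15/25.78 = 1.4410
P_K = (1−ρ)ρ^K/(1−ρ^(K+1)) = (-0.4410·26.796813)/(1 − 38.615268)
= -11.818455/-37.615268 = 0.314193

Final: 0.314193


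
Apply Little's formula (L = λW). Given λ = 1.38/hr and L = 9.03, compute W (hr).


W = L/λ = 9.03/1.38 = 6.5435 hr

Final: 6.5435 hr


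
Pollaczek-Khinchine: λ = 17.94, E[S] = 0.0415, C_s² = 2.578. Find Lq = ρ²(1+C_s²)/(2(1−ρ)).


ρ = λ·E[S] = 17.94·0.0415 = 0.7445
Lq = ρ²(1+C_s²)/(2(1−ρ)) = 0.5543·(1+2.578)/(2·0.2555)
= 0.5543·3.5780/0.5110 = 3.88130

Final: 3.88130


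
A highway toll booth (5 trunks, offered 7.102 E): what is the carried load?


B(5,7.102) = 0.430689 (Erlang-B)
Carried load = a(1 − B) = 7.102·(1 − 0.430689) = 7.102·0.569311 = 4.0432 E

Final: 4.0432 Erlangs


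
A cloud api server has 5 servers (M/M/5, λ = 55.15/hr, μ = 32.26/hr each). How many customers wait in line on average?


a = λ/μ = 1.7095; ρ = a/5 = 0.3419
P₀ = 0.180365
Lq = P₀·a^c·ρ / (c!·(1−ρ)²) = 0.180365·14.60178·0.3419/(120·0.43308)
= 0.01733

Final: 0.01733


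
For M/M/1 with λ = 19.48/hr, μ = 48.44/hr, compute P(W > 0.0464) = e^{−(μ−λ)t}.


W ~ Exponential(μ−λ) for M/M/1.
μ − λ = 48.44 − 19.48 = 28.9600
P(W > t) = e^{−(μ−λ)t} = e^{−1.3437} = 0.260867

Final: 0.260867


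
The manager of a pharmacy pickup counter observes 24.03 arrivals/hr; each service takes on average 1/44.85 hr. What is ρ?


ρ = λ/μ = 24.03/44.85 = 0.5358

Final: 0.5358


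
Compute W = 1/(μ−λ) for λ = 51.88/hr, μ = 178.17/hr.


W = 1/(μ−λ) = 1/(178.17 − 51.88) = 1/126.29 = 0.007918 hr

Final: 0.007918 hr


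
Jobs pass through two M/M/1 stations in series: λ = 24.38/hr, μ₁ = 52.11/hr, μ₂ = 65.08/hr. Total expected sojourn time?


Each node sees arrival rate λ = 24.38/hr (tandem ⇒ throughput preserved).
W₁ = 1/(μ₁−λ) = 1/(52.11−24.38) = 0.03606 hr
W₂ = 1/(μ₂−λ) = 1/(65.08−24.38) = 0.02457 hr
W_total = W₁ + W₂ = 0.03606 + 0.02457 = 0.06063 hr

Final: 0.06063 hr


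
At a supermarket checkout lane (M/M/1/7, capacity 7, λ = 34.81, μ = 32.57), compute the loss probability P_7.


ρ = λ/μ = 34.81/32.57 = 1.0688
P_K = (1−ρ)ρ^K/(1−ρ^(K+1)) = (-0.06877·1.592956)/(1 − 1.702512)
= -0.109555/-0.702512 = 0.155948

Final: 0.155948


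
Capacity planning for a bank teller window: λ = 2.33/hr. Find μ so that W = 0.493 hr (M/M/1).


W = 1/(μ−λ) ⇒ μ − λ = 1/W = 1/0.493 = 2.0284
μ = λ + 1/W = 2.33 + 2.0284 = 4.3584 per hr

Final: 4.3584 /hr


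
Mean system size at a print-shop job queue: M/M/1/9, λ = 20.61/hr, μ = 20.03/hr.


ρ = 20.61/20.03 = 1.0290
L = ρ[1 − (K+1)ρ^K + Kρ^(K+1)] / [(1−ρ)(1−ρ^(K+1))]
Numerator: 1.0290·(1 − 10·1.292925 + 9·1.330364) = 0.045298
Denominator: (-0.02896)·(-0.330364) = 0.009566
L = 0.045298/0.009566 = 4.7352

Final: 4.7352


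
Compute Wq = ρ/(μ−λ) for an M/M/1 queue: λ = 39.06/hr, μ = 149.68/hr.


ρ = 39.06/149.68 = 0.2610
Wq = ρ/(μ−λ) = 0.2610/(149.68 − 39.06) = 0.2610/110.62 = 0.002359 hr

Final: 0.002359 hr


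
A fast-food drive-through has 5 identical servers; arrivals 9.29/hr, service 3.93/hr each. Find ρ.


ρ = λ/(cμ) = 9.29/(5·3.93) = 9.29/19.65 = 0.4728

Final: 0.4728


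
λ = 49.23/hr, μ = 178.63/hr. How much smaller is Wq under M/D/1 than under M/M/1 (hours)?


ρ = 49.23/178.63 = 0.2756
Wq(M/M/1) = ρ/(μ−λ) = 0.2756/129.40 = 0.002130 hr
Wq(M/D/1) = ρ/(2(μ−λ)) = 0.001065 hr
Savings = 0.002130 − 0.001065 = 0.001065 hr

Final: 0.001065 hr


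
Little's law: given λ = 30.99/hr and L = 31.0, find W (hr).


W = L/λ = 31.0/30.99 = 1.0003 hr

Final: 1.0003 hr


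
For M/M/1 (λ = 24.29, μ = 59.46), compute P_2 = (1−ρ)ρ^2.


ρ = 24.29/59.46 = 0.4085
P_n = (1−ρ)·ρ^n = (1 − 0.4085)·0.4085^2 = 0.5915·0.166880 = 0.098708

Final: 0.098708


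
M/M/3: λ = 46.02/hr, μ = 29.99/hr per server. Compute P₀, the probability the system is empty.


a = λ/μ = 46.02/29.99 = 1.5345; ρ = a/c = 0.5115
Σ_{k=0}^{2} a^k/k! (terms k=0..2) = 1.00000 + 1.53451 + 1.17736 = 3.71187
Tail: a^3/(3!(1−ρ)) = 3.61335/(6·0.4885) = 1.23282
P₀ = 1/(3.71187 + 1.23282) = 1/4.94469 = 0.202237

Final: 0.202237


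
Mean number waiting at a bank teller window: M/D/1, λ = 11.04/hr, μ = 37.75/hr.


ρ = 11.04/37.75 = 0.2925
M/D/1: Lq = ρ²/(2(1−ρ)) = 0.08553/(2·0.7075) = 0.06044

Final: 0.06044


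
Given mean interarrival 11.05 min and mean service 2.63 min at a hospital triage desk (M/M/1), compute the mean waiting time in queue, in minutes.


λ = 60/11.05 = 5.4299 /hr
μ = 60/2.63 = 22.8137 /hr
ρ = λ/μ = 5.4299/22.8137 = 0.2380
Wq = ρ/(μ−λ) = 0.2380/(22.8137−5.4299) = 0.01369 hr
In minutes: 0.01369·60 = 0.8215 min

Final: 0.8215 min


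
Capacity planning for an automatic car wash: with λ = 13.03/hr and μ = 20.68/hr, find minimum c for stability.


Stability requires cμ > λ ⇔ c > λ/μ.
λ/μ = 13.03/20.68 = 0.6301
Minimum integer c = ⌊0.6301⌋ + 1 = 1
Check: 1·20.68 = 20.68 > 13.03, while 0·20.68 = 0.00 ≤ 13.03

Final: 1 servers


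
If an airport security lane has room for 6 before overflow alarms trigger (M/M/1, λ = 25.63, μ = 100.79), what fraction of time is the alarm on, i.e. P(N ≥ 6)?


ρ = 25.63/100.79 = 0.2543
P(N ≥ n) = ρ^n = 0.2543^6 = 0.0002704

Final: 0.0002704


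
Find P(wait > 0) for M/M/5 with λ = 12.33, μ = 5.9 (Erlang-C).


a = λ/μ = 2.0898; ρ = a/5 = 0.4180
P₀ = 0.122546 (from M/M/c formula)
C(c,a) = [a^c/(c!(1−ρ))]·P₀ = [39.86165/(120·0.5820)]·0.122546
= 0.57072·0.122546 = 0.069940

Final: 0.069940


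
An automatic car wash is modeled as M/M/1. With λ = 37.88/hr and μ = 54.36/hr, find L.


ρ = λ/μ = 37.88/54.36 = 0.6968
L = ρ/(1−ρ) = 0.6968/(1 − 0.6968) = 0.6968/0.3032 = 2.2985

Final: 2.2985


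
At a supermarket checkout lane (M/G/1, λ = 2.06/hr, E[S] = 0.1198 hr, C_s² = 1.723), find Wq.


ρ = λ·E[S] = 2.06·0.1198 = 0.2468
E[S²] = E[S]²(1+C_s²) = 0.1198²·(1+1.723) = 0.039081
Wq = λ·E[S²]/(2(1−ρ)) = 2.06·0.039081/(2·0.7532) = 0.05344 hr

Final: 0.05344 hr


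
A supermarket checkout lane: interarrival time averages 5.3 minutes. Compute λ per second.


λ = 1/(interarrival time) in consistent units.
1 second = 0.0166667 min, so λ = 0.0166667/5.3 = 0.003145 per second

Final: 0.003145 /sec


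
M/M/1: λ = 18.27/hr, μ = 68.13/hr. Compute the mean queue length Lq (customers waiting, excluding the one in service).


ρ = 18.27/68.13 = 0.2682
Lq = ρ²/(1−ρ) = 0.07191/0.7318 = 0.09826

Final: 0.09826


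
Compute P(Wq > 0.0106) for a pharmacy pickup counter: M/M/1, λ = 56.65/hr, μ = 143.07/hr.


ρ = 56.65/143.07 = 0.3960
P(Wq > t) = ρ·e^{−(μ−λ)t} = 0.3960·e^{−0.9161}
= 0.3960·0.400096 = 0.158422

Final: 0.158422


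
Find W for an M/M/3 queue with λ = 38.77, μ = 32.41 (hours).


a = 1.1962; ρ = 0.3987; P₀ = 0.295314
Lq = P₀·a^c·ρ/(c!(1−ρ)²) = 0.09293
Wq = Lq/λ = 0.09293/38.77 = 0.002397 hr
W = Wq + 1/μ = 0.002397 + 0.03085 = 0.03325 hr

Final: 0.03325 hr


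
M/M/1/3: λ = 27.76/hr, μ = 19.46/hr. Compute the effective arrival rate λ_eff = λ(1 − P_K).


ρ = 1.4265; P_K = (1−ρ)ρ^3/(1−ρ^4) = 0.394181
λ_eff = λ(1 − P_K) = 27.76·(1 − 0.394181) = 27.76·0.605819 = 16.8175 /hr

Final: 16.8175 /hr


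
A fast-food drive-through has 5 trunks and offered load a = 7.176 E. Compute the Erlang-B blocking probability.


B(c,a) = (a^c/c!) / Σ_{k=0}^{c} a^k/k!
a^5/5! = 158.573607
Σ terms (k=0..5): 1.00000 + 7.17600 + 25.74749 + 61.58799 + 110.48886 + 158.57361 = 364.573942
B = 158.573607/364.573942 = 0.434956

Final: 0.434956


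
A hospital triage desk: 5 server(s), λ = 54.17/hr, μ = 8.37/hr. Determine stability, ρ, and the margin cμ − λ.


Total capacity cμ = 5·8.37 = 41.85/hr
ρ = λ/(cμ) = 54.17/41.85 = 1.2944
Stable ⇔ ρ < 1: NO
Spare capacity = cμ − λ = 41.85 − 54.17 = -12.32/hr

Final: ρ = 1.2944; unstable; margin = -12.32/hr


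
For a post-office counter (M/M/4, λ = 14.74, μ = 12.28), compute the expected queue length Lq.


a = λ/μ = 1.2003; ρ = a/4 = 0.3001
P₀ = 0.300072
Lq = P₀·a^c·ρ / (c!·(1−ρ)²) = 0.300072·2.07585·0.3001/(24·0.48989)
= 0.01590

Final: 0.01590


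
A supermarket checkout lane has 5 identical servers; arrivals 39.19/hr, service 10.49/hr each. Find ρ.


ρ = λ/(cμ) = 39.19/(5·10.49) = 39.19/52.45 = 0.7472

Final: 0.7472


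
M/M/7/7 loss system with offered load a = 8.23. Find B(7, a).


B(c,a) = (a^c/c!) / Σ_{k=0}^{c} a^k/k!
a^7/7! = 507.420852
Σ terms (k=0..7): 1.00000 + 8.23000 + 33.86645 + 92.90696 + 191.15607 + 314.64290 + 431.58517 + 507.42085 = 1580.808403
B = 507.420852/1580.808403 = 0.320988

Final: 0.320988


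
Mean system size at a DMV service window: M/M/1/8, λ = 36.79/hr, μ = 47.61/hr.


ρ = 36.79/47.61 = 0.7727
L = ρ[1 − (K+1)ρ^K + Kρ^(K+1)] / [(1−ρ)(1−ρ^(K+1))]
Numerator: 0.7727·(1 − 9·0.127131 + 8·0.098239) = 0.495889
Denominator: (0.2273)·(0.901761) = 0.204937
L = 0.495889/0.204937 = 2.4197

Final: 2.4197


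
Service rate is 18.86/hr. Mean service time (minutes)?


Mean service time = 1/μ = 1/18.86 hour = 0.05302 hour
In minutes: 0.05302 × 60 = 3.1813 min

Final: 3.1813 min


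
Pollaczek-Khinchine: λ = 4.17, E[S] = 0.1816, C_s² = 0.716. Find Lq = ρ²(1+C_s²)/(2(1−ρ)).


ρ = λ·E[S] = 4.17·0.1816 = 0.7573
Lq = ρ²(1+C_s²)/(2(1−ρ)) = 0.5735·(1+0.716)/(2·0.2427)
= 0.5735·1.7160/0.4855 = 2.02708

Final: 2.02708


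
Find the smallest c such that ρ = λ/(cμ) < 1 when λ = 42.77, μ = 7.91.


Stability requires cμ > λ ⇔ c > λ/μ.
λ/μ = 42.77/7.91 = 5.4071
Minimum integer c = ⌊5.4071⌋ + 1 = 6
Check: 6·7.91 = 47.46 > 42.77, while 5·7.91 = 39.55 ≤ 42.77

Final: 6 servers


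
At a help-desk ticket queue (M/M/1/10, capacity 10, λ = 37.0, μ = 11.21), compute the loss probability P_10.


ρ = λ/μ = 37.0/11.21 = 3.3006
P_K = (1−ρ)ρ^K/(1−ρ^(K+1)) = (-2.3006·153447.958446)/(1 − 506474.082294)
= -353026.123847/-506473.082294 = 0.697028

Final: 0.697028


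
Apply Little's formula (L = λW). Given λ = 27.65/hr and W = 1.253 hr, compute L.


L = λW = 27.65·1.253 = 34.6454

Final: 34.6454


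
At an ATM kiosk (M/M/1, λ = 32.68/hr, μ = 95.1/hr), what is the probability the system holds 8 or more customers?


ρ = 32.68/95.1 = 0.3436
P(N ≥ n) = ρ^n = 0.3436^8 = 0.0001945

Final: 0.0001945


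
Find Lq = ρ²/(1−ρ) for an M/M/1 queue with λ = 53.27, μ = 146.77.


ρ = 53.27/146.77 = 0.3629
Lq = ρ²/(1−ρ) = 0.1317/0.6371 = 0.2068

Final: 0.2068


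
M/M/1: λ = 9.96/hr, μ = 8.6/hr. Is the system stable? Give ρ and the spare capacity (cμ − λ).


Total capacity cμ = 1·8.6 = 8.60/hr
ρ = λ/(cμ) = 9.96/8.60 = 1.1581
Stable ⇔ ρ < 1: NO
Spare capacity = cμ − λ = 8.60 − 9.96 = -1.36/hr

Final: ρ = 1.1581; unstable; margin = -1.36/hr


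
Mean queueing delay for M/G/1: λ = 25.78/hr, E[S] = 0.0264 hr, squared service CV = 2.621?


ρ = λ·E[S] = 25.78·0.0264 = 0.6806
E[S²] = E[S]²(1+C_s²) = 0.0264²·(1+2.621) = 0.002524
Wq = λ·E[S²]/(2(1−ρ)) = 25.78·0.002524/(2·0.3194) = 0.10185 hr

Final: 0.10185 hr


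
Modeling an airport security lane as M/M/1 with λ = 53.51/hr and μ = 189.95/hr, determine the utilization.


ρ = λ/μ = 53.51/189.95 = 0.2817

Final: 0.2817


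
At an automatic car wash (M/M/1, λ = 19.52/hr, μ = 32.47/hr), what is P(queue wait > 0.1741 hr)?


ρ = 19.52/32.47 = 0.6012
P(Wq > t) = ρ·e^{−(μ−λ)t} = 0.6012·e^{−2.2546}
= 0.6012·0.104916 = 0.063072

Final: 0.063072


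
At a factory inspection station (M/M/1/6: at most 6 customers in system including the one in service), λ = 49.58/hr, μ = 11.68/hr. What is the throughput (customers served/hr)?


ρ = 4.2449; P_K = (1−ρ)ρ^6/(1−ρ^7) = 0.764452
λ_eff = λ(1 − P_K) = 49.58·(1 − 0.764452) = 49.58·0.235548 = 11.6785 /hr

Final: 11.6785 /hr


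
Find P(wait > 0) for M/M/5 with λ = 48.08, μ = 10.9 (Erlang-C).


a = λ/μ = 4.4110; ρ = a/5 = 0.8822
P₀ = 0.006122 (from M/M/c formula)
C(c,a) = [a^c/(c!(1−ρ))]·P₀ = [1669.89746/(120·0.1178)]·0.006122
= 118.13267·0.006122 = 0.723186

Final: 0.723186


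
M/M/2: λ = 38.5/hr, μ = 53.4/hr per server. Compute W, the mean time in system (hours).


a = 0.7210; ρ = 0.3605; P₀ = 0.470062
Lq = P₀·a^c·ρ/(c!(1−ρ)²) = 0.10768
Wq = Lq/λ = 0.10768/38.5 = 0.002797 hr
W = Wq + 1/μ = 0.002797 + 0.01873 = 0.02152 hr

Final: 0.02152 hr


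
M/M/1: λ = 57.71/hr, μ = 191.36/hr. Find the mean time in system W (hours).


W = 1/(μ−λ) = 1/(191.36 − 57.71) = 1/133.65 = 0.007482 hr

Final: 0.007482 hr


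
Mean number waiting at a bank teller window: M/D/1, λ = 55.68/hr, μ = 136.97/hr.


ρ = 55.68/136.97 = 0.4065
M/D/1: Lq = ρ²/(2(1−ρ)) = 0.1653/(2·0.5935) = 0.13922

Final: 0.13922


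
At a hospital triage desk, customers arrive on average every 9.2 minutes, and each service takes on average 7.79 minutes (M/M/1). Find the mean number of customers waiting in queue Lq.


λ = 60/9.2 = 6.5217 /hr
μ = 60/7.79 = 7.7022 /hr
ρ = λ/μ = 6.5217/7.7022 = 0.8467
Lq = ρ²/(1−ρ) = 0.7170/0.1533 = 4.6781

Final: 4.6781


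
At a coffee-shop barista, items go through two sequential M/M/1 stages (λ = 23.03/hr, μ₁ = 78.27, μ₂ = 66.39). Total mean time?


Each node sees arrival rate λ = 23.03/hr (tandem ⇒ throughput preserved).
W₁ = 1/(μ₁−λ) = 1/(78.27−23.03) = 0.01810 hr
W₂ = 1/(μ₂−λ) = 1/(66.39−23.03) = 0.02306 hr
W_total = W₁ + W₂ = 0.01810 + 0.02306 = 0.04117 hr

Final: 0.04117 hr


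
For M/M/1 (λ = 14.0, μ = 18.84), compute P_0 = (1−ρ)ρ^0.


ρ = 14.0/18.84 = 0.7431
P_n = (1−ρ)·ρ^n = (1 − 0.7431)·0.7431^0 = 0.2569·1.000000 = 0.256900

Final: 0.256900


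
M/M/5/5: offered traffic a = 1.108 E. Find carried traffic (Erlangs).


B(5,1.108) = 0.004600 (Erlang-B)
Carried load = a(1 − B) = 1.108·(1 − 0.004600) = 1.108·0.995400 = 1.1029 E

Final: 1.1029 Erlangs


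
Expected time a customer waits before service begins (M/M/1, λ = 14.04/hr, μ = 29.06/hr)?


ρ = 14.04/29.06 = 0.4831
Wq = ρ/(μ−λ) = 0.4831/(29.06 − 14.04) = 0.4831/15.02 = 0.03217 hr

Final: 0.03217 hr


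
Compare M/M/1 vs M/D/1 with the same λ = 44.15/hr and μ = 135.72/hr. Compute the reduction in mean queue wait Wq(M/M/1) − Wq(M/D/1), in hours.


ρ = 44.15/135.72 = 0.3253
Wq(M/M/1) = ρ/(μ−λ) = 0.3253/91.57 = 0.003552 hr
Wq(M/D/1) = ρ/(2(μ−λ)) = 0.001776 hr
Savings = 0.003552 − 0.001776 = 0.001776 hr

Final: 0.001776 hr


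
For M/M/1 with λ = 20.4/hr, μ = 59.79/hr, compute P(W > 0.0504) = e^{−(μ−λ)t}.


W ~ Exponential(μ−λ) for M/M/1.
μ − λ = 59.79 − 20.4 = 39.3900
P(W > t) = e^{−(μ−λ)t} = e^{−1.9853} = 0.137345

Final: 0.137345


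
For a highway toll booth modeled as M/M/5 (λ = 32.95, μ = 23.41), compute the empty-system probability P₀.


a = λ/μ = 32.95/23.41 = 1.4075; ρ = a/c = 0.2815
Σ_{k=0}^{4} a^k/k! (terms k=0..4) = 1.00000 + 1.40752 + 0.99055 + 0.46474 + 0.16353 = 4.02635
Tail: a^5/(5!(1−ρ)) = 5.52421/(120·0.7185) = 0.06407
P₀ = 1/(4.02635 + 0.06407) = 1/4.09042 = 0.244474

Final: 0.244474


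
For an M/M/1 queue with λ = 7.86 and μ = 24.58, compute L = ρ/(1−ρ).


ρ = λ/μ = 7.86/24.58 = 0.3198
L = ρ/(1−ρ) = 0.3198/(1 − 0.3198) = 0.3198/0.6802 = 0.4701

Final: 0.4701


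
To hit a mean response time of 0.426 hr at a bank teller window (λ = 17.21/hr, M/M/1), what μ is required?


W = 1/(μ−λ) ⇒ μ − λ = 1/W = 1/0.426 = 2.3474
μ = λ + 1/W = 17.21 + 2.3474 = 19.5574 per hr

Final: 19.5574 /hr


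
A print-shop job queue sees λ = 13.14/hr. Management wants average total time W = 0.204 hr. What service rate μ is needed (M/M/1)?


W = 1/(μ−λ) ⇒ μ − λ = 1/W = 1/0.204 = 4.9020
μ = λ + 1/W = 13.14 + 4.9020 = 18.0420 per hr

Final: 18.0420 /hr


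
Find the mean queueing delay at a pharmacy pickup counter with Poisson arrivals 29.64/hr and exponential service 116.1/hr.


ρ = 29.64/116.1 = 0.2553
Wq = ρ/(μ−λ) = 0.2553/(116.1 − 29.64) = 0.2553/86.46 = 0.002953 hr

Final: 0.002953 hr


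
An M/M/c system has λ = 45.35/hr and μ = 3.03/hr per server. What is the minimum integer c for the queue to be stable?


Stability requires cμ > λ ⇔ c > λ/μ.
λ/μ = 45.35/3.03 = 14.9670
Minimum integer c = ⌊14.9670⌋ + 1 = 15
Check: 15·3.03 = 45.45 > 45.35, while 14·3.03 = 42.42 ≤ 45.35

Final: 15 servers


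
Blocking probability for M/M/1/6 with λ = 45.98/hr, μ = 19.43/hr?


ρ = λ/μ = 45.98/19.43 = 2.3664
P_K = (1−ρ)ρ^K/(1−ρ^(K+1)) = (-1.3664·175.621223)/(1 − 415.597728)
= -239.976504/-414.597728 = 0.578818

Final: 0.578818


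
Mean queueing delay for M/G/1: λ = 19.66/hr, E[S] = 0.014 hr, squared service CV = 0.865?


ρ = λ·E[S] = 19.66·0.014 = 0.2752
E[S²] = E[S]²(1+C_s²) = 0.014²·(1+0.865) = 0.0003655
Wq = λ·E[S²]/(2(1−ρ)) = 19.66·0.0003655/(2·0.7248) = 0.004958 hr

Final: 0.004958 hr


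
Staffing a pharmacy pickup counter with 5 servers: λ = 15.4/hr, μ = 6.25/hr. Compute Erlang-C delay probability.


a = λ/μ = 2.4640; ρ = a/5 = 0.4928
P₀ = 0.083187 (from M/M/c formula)
C(c,a) = [a^c/(c!(1−ρ))]·P₀ = [90.82460/(120·0.5072)]·0.083187
= 1.49225·0.083187 = 0.124137

Final: 0.124137


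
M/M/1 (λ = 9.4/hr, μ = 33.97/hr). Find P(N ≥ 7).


ρ = 9.4/33.97 = 0.2767
P(N ≥ n) = ρ^n = 0.2767^7 = 0.0001242

Final: 0.0001242


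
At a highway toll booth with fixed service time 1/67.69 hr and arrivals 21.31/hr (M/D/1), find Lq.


ρ = 21.31/67.69 = 0.3148
M/D/1: Lq = ρ²/(2(1−ρ)) = 0.09911/(2·0.6852) = 0.07232

Final: 0.07232


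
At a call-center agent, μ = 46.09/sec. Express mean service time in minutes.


Mean service time = 1/μ = 1/46.09 second = 0.02170 second
In minutes: 0.02170 × 0.0166667 = 0.0003616 min

Final: 0.0003616 min


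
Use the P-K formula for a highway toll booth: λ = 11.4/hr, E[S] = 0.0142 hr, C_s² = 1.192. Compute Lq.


ρ = λ·E[S] = 11.4·0.0142 = 0.1619
Lq = ρ²(1+C_s²)/(2(1−ρ)) = 0.02621·(1+1.192)/(2·0.8381)
= 0.02621·2.1920/1.6762 = 0.03427

Final: 0.03427


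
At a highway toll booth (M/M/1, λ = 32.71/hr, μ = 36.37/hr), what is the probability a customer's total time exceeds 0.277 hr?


W ~ Exponential(μ−λ) for M/M/1.
μ − λ = 36.37 − 32.71 = 3.6600
P(W > t) = e^{−(μ−λ)t} = e^{−1.0138} = 0.362830

Final: 0.362830


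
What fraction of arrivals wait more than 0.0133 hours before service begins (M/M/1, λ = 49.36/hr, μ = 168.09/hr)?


ρ = 49.36/168.09 = 0.2937
P(Wq > t) = ρ·e^{−(μ−λ)t} = 0.2937·e^{−1.5791}
= 0.2937·0.206159 = 0.060539

Final: 0.060539


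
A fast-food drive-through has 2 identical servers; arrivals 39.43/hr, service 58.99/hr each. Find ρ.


ρ = λ/(cμ) = 39.43/(2·58.99) = 39.43/117.98 = 0.3342

Final: 0.3342


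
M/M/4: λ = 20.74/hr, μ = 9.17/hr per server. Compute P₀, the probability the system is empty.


a = λ/μ = 20.74/9.17 = 2.2617; ρ = a/c = 0.5654
Σ_{k=0}^{3} a^k/k! (terms k=0..3) = 1.00000 + 2.26172 + 2.55770 + 1.92827 = 7.74768
Tail: a^4/(4!(1−ρ)) = 26.16722/(24·0.4346) = 2.50892
P₀ = 1/(7.74768 + 2.50892) = 1/10.25661 = 0.097498

Final: 0.097498


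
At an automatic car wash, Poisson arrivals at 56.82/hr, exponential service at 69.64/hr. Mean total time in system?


W = 1/(μ−λ) = 1/(69.64 − 56.82) = 1/12.82 = 0.07800 hr

Final: 0.07800 hr


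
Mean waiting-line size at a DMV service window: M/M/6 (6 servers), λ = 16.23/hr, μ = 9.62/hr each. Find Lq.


a = λ/μ = 1.6871; ρ = a/6 = 0.2812
P₀ = 0.184957
Lq = P₀·a^c·ρ / (c!·(1−ρ)²) = 0.184957·23.06007·0.2812/(720·0.51669)
= 0.003224

Final: 0.003224


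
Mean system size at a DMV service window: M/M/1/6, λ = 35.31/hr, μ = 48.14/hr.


ρ = 35.31/48.14 = 0.7335
L = ρ[1 − (K+1)ρ^K + Kρ^(K+1)] / [(1−ρ)(1−ρ^(K+1))]
Numerator: 0.7335·(1 − 7·0.155722 + 6·0.114220) = 0.436619
Denominator: (0.2665)·(0.885780) = 0.236073
L = 0.436619/0.236073 = 1.8495

Final: 1.8495


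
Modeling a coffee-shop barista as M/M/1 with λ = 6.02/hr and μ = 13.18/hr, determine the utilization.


ρ = λ/μ = 6.02/13.18 = 0.4568

Final: 0.4568


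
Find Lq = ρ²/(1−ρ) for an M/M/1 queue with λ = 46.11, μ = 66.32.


ρ = 46.11/66.32 = 0.6953
Lq = ρ²/(1−ρ) = 0.4834/0.3047 = 1.5863

Final: 1.5863


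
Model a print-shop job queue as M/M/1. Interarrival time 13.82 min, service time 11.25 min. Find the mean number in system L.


λ = 60/13.82 = 4.3415 /hr
μ = 60/11.25 = 5.3333 /hr
ρ = λ/μ = 4.3415/5.3333 = 0.8140
L = ρ/(1−ρ) = 0.8140/0.1860 = 4.3774

Final: 4.3774


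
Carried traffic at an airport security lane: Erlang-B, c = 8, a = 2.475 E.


B(8,2.475) = 0.002942 (Erlang-B)
Carried load = a(1 − B) = 2.475·(1 − 0.002942) = 2.475·0.997058 = 2.4677 E

Final: 2.4677 Erlangs


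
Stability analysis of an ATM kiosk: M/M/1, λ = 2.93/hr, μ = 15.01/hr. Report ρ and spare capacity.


Total capacity cμ = 1·15.01 = 15.01/hr
ρ = λ/(cμ) = 2.93/15.01 = 0.1952
Stable ⇔ ρ < 1: YES
Spare capacity = cμ − λ = 15.01 − 2.93 = 12.08/hr

Final: ρ = 0.1952; stable; margin = 12.08/hr


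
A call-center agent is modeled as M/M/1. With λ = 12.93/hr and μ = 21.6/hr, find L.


ρ = λ/μ = 12.93/21.6 = 0.5986
L = ρ/(1−ρ) = 0.5986/(1 − 0.5986) = 0.5986/0.4014 = 1.4913

Final: 1.4913


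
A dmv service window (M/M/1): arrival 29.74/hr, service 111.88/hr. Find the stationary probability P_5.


ρ = 29.74/111.88 = 0.2658
P_n = (1−ρ)·ρ^n = (1 − 0.2658)·0.2658^5 = 0.7342·0.001327 = 0.0009744

Final: 0.0009744


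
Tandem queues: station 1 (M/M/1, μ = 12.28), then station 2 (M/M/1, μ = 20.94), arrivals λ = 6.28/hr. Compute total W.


Each node sees arrival rate λ = 6.28/hr (tandem ⇒ throughput preserved).
W₁ = 1/(μ₁−λ) = 1/(12.28−6.28) = 0.16667 hr
W₂ = 1/(μ₂−λ) = 1/(20.94−6.28) = 0.06821 hr
W_total = W₁ + W₂ = 0.16667 + 0.06821 = 0.23488 hr

Final: 0.23488 hr


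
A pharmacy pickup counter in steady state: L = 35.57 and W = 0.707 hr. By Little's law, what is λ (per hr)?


λ = L/W = 35.57/0.707 = 50.3112 /hr

Final: 50.3112 /hr


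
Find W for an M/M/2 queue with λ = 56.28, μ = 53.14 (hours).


a = 1.0591; ρ = 0.5295; P₀ = 0.307579
Lq = P₀·a^c·ρ/(c!(1−ρ)²) = 0.41272
Wq = Lq/λ = 0.41272/56.28 = 0.007333 hr
W = Wq + 1/μ = 0.007333 + 0.01882 = 0.02615 hr

Final: 0.02615 hr


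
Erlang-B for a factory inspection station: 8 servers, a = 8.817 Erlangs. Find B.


B(c,a) = (a^c/c!) / Σ_{k=0}^{c} a^k/k!
a^8/8! = 905.828963
Σ terms (k=0..8): 1.00000 + 8.81700 + 38.86974 + 114.23818 + 251.80951 + 444.04088 + 652.51808 + 821.89313 + 905.82896 = 3239.015482
B = 905.828963/3239.015482 = 0.279662

Final: 0.279662


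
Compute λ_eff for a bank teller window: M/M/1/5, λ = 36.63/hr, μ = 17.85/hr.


ρ = 2.0521; P_K = (1−ρ)ρ^5/(1−ρ^6) = 0.519653
λ_eff = λ(1 − P_K) = 36.63·(1 − 0.519653) = 36.63·0.480347 = 17.5951 /hr

Final: 17.5951 /hr


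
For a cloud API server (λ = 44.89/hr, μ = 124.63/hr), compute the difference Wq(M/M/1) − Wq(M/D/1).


ρ = 44.89/124.63 = 0.3602
Wq(M/M/1) = ρ/(μ−λ) = 0.3602/79.74 = 0.004517 hr
Wq(M/D/1) = ρ/(2(μ−λ)) = 0.002259 hr
Savings = 0.004517 − 0.002259 = 0.002259 hr

Final: 0.002259 hr


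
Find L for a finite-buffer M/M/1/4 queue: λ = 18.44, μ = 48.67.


ρ = 18.44/48.67 = 0.3789
L = ρ[1 − (K+1)ρ^K + Kρ^(K+1)] / [(1−ρ)(1−ρ^(K+1))]
Numerator: 0.3789·(1 − 5·0.020606 + 4·0.007807) = 0.351674
Denominator: (0.6211)·(0.992193) = 0.616273
L = 0.351674/0.616273 = 0.5706

Final: 0.5706


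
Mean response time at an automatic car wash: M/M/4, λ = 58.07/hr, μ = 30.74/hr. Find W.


a = 1.8891; ρ = 0.4723; P₀ = 0.147007
Lq = P₀·a^c·ρ/(c!(1−ρ)²) = 0.13228
Wq = Lq/λ = 0.13228/58.07 = 0.002278 hr
W = Wq + 1/μ = 0.002278 + 0.03253 = 0.03481 hr

Final: 0.03481 hr


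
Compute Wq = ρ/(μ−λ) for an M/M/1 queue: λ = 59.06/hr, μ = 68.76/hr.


ρ = 59.06/68.76 = 0.8589
Wq = ρ/(μ−λ) = 0.8589/(68.76 − 59.06) = 0.8589/9.70 = 0.08855 hr

Final: 0.08855 hr


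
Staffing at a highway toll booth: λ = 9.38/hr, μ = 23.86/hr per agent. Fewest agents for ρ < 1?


Stability requires cμ > λ ⇔ c > λ/μ.
λ/μ = 9.38/23.86 = 0.3931
Minimum integer c = ⌊0.3931⌋ + 1 = 1
Check: 1·23.86 = 23.86 > 9.38, while 0·23.86 = 0.00 ≤ 9.38

Final: 1 servers
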